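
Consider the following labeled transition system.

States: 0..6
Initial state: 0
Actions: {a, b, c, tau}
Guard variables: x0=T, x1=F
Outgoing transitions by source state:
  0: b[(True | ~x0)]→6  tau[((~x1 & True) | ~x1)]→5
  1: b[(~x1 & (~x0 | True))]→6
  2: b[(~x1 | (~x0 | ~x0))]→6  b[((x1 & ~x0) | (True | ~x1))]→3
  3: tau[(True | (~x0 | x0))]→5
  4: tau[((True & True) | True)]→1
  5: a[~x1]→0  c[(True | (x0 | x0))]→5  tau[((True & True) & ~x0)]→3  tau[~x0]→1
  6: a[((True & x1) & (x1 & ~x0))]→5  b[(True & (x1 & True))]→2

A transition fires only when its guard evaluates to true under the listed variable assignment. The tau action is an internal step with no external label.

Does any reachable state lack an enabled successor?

Answer: DEADLOCK at state 6

Trace:
Reach set: {0,5,6}
  0: b→6  tau→5  [2 out]
  5: a→0  c→5  [2 out]
  6: ∅  [no exit]
Path to 6: b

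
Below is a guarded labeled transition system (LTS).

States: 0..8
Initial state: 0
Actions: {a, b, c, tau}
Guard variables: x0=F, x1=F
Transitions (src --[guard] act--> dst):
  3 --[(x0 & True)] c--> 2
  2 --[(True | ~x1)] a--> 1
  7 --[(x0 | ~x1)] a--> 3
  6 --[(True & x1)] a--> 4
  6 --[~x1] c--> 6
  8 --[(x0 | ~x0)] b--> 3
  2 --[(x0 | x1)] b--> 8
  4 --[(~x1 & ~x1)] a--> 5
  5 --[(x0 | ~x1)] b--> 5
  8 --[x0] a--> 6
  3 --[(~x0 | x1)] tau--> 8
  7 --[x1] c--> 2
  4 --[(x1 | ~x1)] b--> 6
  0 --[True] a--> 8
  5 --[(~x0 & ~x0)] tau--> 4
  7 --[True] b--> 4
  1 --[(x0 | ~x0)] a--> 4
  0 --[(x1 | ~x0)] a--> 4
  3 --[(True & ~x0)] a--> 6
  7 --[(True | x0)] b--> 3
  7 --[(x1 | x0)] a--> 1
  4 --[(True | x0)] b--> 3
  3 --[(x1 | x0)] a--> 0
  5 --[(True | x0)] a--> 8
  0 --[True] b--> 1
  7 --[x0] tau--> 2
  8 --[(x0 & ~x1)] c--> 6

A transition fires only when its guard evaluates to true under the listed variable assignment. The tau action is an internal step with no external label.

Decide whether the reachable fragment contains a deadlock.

Answer: DEADLOCK-FREE

Analysis:
Reachable = {0,1,3,4,5,6,8}
  0: a→4  a→8  b→1  [deg 3]
  1: a→4  [deg 1]
  3: a→6  tau→8  [deg 2]
  4: a→5  b→3  b→6  [deg 3]
  5: a→8  b→5  tau→4  [deg 3]
  6: c→6  [deg 1]
  8: b→3  [deg 1]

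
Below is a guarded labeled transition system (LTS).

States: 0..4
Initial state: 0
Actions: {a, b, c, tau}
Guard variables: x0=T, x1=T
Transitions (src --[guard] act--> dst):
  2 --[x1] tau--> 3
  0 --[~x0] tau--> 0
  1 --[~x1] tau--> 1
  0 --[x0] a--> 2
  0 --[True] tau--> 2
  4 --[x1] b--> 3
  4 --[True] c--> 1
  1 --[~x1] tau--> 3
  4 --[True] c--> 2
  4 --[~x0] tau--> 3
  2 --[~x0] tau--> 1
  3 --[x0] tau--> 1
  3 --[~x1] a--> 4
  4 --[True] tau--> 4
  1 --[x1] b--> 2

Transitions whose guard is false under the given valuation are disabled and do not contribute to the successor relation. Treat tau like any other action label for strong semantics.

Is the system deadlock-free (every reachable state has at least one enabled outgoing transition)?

Answer: DEADLOCK-FREE

Trace:
Reach set: {0,1,2,3}
  0: a→2  tau→2  [deg 2]
  1: b→2  [deg 1]
  2: tau→3  [deg 1]
  3: tau→1  [deg 1]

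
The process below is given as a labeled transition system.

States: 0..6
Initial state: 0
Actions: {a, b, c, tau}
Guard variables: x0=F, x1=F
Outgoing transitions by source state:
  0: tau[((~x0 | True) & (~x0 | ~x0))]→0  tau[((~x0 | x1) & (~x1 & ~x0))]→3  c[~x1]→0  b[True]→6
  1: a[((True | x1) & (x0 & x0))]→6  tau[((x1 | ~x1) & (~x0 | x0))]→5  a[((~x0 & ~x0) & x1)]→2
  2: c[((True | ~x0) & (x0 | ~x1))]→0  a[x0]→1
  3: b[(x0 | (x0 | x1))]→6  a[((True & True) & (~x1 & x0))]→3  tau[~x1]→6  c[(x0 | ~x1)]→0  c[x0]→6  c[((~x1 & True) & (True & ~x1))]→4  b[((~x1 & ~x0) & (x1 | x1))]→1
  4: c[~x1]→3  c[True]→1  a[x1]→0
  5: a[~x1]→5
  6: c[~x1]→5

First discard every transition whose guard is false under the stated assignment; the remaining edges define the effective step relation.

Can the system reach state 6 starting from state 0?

Answer: REACHABLE

Analysis:
After dropping false guards: 13 live edges.
Layer 0: {0}
Layer 1: {3,6}  total {0,3,6}
Layer 2: {4,5}  total {0,3,4,5,6}
Layer 3: {1}  total {0,1,3,4,5,6}
R = {0,1,3,4,5,6}
Path to 6: b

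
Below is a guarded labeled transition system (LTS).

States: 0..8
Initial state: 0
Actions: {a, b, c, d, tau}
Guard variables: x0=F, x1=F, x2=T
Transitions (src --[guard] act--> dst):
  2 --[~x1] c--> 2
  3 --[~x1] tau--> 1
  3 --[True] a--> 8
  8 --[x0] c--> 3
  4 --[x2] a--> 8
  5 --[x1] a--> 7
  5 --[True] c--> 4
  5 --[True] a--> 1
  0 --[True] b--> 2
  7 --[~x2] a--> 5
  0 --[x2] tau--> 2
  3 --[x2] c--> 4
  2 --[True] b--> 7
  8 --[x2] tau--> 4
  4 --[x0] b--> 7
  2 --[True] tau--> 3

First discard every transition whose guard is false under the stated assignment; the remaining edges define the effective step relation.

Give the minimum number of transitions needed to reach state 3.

Breadth-first toward 3:
  Layer 0: {0}
  Layer 1: {2}
  Layer 2: {3,7}
first hit 3 at d=2 via b·tau

Answer: 2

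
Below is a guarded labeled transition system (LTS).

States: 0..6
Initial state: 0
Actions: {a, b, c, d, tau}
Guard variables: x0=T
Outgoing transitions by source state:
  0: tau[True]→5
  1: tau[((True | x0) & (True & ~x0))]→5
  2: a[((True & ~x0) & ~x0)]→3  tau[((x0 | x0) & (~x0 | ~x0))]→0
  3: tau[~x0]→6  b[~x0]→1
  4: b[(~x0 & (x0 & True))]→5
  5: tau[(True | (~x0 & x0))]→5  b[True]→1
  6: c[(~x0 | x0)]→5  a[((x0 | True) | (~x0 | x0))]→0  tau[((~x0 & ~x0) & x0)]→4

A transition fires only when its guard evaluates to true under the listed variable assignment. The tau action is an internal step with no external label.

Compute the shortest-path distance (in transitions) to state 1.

Answer: 2

Trace:
Breadth-first toward 1:
  L0 = {0}
  L1 = {5}
  L2 = {1}
first hit 1 at d=2 via tau·b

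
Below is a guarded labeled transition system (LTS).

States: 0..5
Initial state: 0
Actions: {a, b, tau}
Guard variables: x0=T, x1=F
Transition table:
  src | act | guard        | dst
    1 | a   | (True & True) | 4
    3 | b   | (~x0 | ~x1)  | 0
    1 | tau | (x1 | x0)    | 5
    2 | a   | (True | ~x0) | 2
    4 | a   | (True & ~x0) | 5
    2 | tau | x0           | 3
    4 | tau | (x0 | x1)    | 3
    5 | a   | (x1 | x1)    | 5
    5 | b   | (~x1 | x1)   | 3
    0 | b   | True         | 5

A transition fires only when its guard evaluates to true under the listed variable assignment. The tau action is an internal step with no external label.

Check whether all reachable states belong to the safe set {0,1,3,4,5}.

Answer: INVARIANT HOLDS

Analysis:
Safe = {0,1,3,4,5}
Reach set: {0,3,5}
  0: safe
  3: safe
  5: safe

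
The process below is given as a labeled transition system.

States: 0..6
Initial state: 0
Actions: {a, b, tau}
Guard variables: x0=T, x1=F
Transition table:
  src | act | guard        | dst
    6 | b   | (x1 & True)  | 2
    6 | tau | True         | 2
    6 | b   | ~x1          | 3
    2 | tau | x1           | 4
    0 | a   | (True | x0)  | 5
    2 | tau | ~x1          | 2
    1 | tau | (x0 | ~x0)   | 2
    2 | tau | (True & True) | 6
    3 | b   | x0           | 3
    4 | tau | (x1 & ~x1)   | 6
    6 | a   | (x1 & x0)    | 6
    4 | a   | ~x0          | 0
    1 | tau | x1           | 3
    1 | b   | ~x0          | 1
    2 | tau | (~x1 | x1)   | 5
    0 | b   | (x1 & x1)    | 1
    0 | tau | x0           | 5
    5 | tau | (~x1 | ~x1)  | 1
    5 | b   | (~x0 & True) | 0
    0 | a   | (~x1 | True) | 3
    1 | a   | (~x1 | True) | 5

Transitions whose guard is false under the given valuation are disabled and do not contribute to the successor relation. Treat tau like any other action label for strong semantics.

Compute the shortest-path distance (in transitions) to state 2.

Answer: 3

Trace:
BFS to 2:
  L0 = {0}
  L1 = {3,5}
  L2 = {1}
  L3 = {2}
depth(2)=3, e.g. a·tau·tau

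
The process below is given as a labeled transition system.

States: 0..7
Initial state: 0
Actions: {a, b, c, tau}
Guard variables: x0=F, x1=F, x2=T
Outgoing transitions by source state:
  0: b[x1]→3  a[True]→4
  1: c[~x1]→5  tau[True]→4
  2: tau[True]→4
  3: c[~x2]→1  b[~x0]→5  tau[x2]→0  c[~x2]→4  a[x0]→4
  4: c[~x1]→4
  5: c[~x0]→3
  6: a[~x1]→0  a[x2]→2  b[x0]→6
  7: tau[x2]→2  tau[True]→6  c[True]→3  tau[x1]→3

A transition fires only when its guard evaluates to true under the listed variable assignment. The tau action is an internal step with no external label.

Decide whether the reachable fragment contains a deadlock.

Answer: DEADLOCK-FREE

Analysis:
R = {0,4}
  0: a→4  [1 exit(s)]
  4: c→4  [1 exit(s)]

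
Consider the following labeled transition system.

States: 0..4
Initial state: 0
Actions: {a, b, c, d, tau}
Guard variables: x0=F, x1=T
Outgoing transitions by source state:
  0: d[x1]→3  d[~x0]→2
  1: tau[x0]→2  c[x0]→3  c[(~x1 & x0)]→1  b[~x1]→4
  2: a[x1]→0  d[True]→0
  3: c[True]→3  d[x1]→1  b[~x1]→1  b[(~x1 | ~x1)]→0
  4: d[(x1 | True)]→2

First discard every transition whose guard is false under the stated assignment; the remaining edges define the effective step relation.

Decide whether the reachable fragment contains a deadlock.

R = {0,1,2,3}
  0: d→2  d→3  [deg 2]
  1: ∅  [no exit]
  2: a→0  d→0  [deg 2]
  3: c→3  d→1  [deg 2]
witness 1: d·d

Answer: DEADLOCK at state 1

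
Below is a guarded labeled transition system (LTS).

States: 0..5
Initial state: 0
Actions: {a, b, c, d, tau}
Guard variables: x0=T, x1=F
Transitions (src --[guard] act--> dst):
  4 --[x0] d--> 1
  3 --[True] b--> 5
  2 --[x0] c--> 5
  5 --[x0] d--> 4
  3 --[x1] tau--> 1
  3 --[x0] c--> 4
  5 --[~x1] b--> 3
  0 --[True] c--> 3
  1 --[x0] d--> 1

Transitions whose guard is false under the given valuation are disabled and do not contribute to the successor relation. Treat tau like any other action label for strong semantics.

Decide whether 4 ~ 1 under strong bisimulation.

Bisimulation quotient by refinement:
  P[0] = {{0,1,2,3,4,5}}
  P[1] = {{0,2},{1,4},{3},{5}}
  P[2] = {{0},{1,4},{2},{3},{5}}
Fixed point at round 3; 5 class(es).
class of 4: {1,4}; class of 1: {1,4}

Answer: BISIMILAR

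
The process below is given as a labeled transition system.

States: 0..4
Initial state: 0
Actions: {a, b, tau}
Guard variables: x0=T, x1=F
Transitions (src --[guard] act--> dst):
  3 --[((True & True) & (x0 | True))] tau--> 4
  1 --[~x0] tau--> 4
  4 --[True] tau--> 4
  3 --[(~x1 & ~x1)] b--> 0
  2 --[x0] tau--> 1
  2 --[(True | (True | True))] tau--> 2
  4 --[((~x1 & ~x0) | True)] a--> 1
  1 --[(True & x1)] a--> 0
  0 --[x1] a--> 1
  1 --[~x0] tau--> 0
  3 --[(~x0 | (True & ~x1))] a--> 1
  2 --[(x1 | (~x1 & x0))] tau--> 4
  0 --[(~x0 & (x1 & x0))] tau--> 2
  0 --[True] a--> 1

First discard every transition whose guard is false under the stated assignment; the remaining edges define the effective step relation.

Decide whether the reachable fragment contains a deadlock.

Answer: DEADLOCK at state 1

Analysis:
Reachable = {0,1}
  0: a→1  [1 out]
  1: ∅  [STUCK]
witness 1: a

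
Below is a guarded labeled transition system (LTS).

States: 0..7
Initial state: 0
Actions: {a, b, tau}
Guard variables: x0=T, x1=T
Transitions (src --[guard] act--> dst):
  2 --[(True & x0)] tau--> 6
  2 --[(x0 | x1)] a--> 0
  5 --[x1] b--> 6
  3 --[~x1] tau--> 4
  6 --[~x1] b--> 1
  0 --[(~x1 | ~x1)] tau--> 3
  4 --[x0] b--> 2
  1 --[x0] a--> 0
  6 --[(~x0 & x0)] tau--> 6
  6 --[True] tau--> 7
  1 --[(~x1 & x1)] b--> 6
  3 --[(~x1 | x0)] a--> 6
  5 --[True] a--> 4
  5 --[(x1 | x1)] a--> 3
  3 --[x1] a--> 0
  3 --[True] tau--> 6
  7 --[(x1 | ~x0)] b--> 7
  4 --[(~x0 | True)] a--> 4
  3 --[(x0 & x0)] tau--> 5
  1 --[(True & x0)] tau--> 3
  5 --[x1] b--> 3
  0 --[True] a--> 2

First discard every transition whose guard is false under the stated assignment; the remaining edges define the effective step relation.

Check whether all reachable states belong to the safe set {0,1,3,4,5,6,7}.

Inv-set: {0,1,3,4,5,6,7}
Reachable = {0,2,6,7}
  0: ok
  2: ✗ unsafe
  6: ok
  7: ok
counterexample path to 2: a

Answer: INVARIANT VIOLATED at state 2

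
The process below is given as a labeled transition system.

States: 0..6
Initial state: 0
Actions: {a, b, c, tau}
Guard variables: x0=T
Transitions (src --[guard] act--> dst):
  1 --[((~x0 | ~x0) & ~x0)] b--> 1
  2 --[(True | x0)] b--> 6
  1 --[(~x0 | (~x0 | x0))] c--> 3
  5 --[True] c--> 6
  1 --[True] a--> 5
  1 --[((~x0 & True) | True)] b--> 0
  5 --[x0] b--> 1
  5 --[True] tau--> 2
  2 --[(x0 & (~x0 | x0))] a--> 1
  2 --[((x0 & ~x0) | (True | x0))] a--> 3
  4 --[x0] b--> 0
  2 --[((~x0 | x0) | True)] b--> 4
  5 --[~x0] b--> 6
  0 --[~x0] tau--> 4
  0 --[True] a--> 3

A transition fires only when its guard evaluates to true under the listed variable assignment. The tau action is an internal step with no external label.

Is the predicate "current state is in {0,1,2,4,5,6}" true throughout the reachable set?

Answer: INVARIANT VIOLATED at state 3

Trace:
Inv-set: {0,1,2,4,5,6}
Reachable = {0,3}
  0: safe
  3: VIOLATES
witness against invariant: a → 3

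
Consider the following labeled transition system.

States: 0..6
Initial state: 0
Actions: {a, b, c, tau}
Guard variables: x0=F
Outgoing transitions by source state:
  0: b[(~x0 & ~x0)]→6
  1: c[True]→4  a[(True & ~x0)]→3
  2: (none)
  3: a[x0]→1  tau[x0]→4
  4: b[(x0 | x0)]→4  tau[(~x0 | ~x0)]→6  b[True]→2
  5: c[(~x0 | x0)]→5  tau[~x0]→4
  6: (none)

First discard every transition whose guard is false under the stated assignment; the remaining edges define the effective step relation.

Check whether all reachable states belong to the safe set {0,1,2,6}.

Inv-set: {0,1,2,6}
Reach set: {0,6}
  0: safe
  6: safe

Answer: INVARIANT HOLDS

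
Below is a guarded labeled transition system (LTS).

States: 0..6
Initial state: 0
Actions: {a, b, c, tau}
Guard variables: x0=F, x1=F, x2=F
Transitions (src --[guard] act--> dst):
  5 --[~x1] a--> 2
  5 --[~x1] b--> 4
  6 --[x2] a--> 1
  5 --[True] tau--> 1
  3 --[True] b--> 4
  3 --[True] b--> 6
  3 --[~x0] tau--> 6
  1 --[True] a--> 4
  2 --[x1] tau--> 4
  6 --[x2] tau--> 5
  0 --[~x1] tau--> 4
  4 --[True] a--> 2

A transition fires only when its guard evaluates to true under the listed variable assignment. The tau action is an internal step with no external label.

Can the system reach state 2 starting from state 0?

After dropping false guards: 9 live edges.
Layer 0: {0}
Layer 1: {4}  cumulative {0,4}
Layer 2: {2}  cumulative {0,2,4}
R = {0,2,4}
trace reaching 2: tau·a

Answer: REACHABLE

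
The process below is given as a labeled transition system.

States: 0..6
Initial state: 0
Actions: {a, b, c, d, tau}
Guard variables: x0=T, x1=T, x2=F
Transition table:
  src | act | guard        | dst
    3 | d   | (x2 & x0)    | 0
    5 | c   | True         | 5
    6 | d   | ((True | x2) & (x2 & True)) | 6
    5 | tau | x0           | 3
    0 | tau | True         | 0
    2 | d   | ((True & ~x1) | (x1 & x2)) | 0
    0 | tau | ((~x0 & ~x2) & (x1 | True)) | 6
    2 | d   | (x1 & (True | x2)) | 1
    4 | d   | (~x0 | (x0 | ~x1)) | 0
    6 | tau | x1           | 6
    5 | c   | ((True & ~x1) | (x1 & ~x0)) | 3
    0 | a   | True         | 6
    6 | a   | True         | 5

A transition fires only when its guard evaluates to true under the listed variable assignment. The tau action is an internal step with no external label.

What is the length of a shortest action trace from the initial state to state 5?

Layered search for 5:
  L0 = {0}
  L1 = {6}
  L2 = {5}
depth(5)=2, e.g. a·a

Answer: 2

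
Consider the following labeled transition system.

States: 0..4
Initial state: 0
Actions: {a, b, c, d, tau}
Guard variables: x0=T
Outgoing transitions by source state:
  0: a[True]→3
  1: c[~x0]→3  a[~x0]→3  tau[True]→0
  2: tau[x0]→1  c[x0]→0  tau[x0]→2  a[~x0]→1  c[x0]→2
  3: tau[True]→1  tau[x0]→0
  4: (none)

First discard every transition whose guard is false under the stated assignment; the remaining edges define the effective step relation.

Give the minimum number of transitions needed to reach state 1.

Answer: 2

Analysis:
Layered search for 1:
  L0 = {0}
  L1 = {3}
  L2 = {1}
first hit 1 at d=2 via a·tau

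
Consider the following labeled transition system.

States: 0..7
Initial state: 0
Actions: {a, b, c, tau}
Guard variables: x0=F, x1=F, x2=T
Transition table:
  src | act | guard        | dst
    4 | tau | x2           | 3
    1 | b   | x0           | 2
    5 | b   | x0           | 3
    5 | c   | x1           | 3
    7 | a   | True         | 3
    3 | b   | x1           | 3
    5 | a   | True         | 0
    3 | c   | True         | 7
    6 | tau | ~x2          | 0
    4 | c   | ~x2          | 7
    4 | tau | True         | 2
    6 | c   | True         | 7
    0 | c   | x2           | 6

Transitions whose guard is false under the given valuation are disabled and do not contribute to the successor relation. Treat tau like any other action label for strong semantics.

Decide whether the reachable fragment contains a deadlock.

Answer: DEADLOCK-FREE

Working:
Reach set: {0,3,6,7}
  0: c→6  [1 out]
  3: c→7  [1 out]
  6: c→7  [1 out]
  7: a→3  [1 out]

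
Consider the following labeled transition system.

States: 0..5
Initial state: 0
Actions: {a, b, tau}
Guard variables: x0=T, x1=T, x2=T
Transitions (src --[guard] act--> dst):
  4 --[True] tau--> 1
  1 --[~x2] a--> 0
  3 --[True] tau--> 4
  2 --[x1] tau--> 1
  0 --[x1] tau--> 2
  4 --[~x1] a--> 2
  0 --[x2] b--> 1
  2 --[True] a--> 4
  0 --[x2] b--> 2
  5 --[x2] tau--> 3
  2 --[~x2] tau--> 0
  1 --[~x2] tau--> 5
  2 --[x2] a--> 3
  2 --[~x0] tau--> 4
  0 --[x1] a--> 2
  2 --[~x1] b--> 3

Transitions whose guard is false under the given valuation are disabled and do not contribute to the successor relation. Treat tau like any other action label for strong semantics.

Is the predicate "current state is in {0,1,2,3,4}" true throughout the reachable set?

Answer: INVARIANT HOLDS

Trace:
Inv-set: {0,1,2,3,4}
Reachable = {0,1,2,3,4}
  0: ✓
  1: ✓
  2: ✓
  3: ✓
  4: ✓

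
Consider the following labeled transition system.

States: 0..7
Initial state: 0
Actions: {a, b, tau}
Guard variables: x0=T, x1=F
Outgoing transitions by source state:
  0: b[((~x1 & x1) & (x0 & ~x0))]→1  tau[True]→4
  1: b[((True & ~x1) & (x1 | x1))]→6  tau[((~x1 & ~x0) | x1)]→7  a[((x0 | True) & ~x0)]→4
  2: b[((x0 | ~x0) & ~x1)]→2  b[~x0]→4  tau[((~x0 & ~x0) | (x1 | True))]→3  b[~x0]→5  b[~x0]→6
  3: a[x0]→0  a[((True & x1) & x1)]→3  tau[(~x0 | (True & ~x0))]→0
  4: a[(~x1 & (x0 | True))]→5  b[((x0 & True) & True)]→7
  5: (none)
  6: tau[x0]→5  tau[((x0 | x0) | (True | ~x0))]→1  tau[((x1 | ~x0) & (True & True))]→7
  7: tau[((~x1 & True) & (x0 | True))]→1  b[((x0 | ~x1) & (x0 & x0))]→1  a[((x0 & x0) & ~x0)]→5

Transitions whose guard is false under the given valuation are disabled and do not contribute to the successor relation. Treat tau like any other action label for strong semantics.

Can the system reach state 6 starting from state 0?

Guard filter leaves 10 enabled edge(s).
depth 0: {0}
depth 1: {4}  cumulative {0,4}
depth 2: {5,7}  cumulative {0,4,5,7}
depth 3: {1}  cumulative {0,1,4,5,7}
R = {0,1,4,5,7}

Answer: UNREACHABLE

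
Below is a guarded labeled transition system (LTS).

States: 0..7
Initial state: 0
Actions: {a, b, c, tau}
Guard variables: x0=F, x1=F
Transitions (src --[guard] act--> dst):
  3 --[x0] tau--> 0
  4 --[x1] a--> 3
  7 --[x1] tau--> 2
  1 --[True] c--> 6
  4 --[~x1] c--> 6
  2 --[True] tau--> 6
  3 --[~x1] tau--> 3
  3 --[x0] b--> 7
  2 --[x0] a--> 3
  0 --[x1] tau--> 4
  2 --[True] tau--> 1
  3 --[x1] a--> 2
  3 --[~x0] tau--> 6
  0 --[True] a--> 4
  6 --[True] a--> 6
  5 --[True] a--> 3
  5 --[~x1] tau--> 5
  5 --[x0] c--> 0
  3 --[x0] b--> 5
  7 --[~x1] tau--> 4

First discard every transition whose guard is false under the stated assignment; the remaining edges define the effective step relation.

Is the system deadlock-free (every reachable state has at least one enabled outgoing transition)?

Reach set: {0,4,6}
  0: a→4  [deg 1]
  4: c→6  [deg 1]
  6: a→6  [deg 1]

Answer: DEADLOCK-FREE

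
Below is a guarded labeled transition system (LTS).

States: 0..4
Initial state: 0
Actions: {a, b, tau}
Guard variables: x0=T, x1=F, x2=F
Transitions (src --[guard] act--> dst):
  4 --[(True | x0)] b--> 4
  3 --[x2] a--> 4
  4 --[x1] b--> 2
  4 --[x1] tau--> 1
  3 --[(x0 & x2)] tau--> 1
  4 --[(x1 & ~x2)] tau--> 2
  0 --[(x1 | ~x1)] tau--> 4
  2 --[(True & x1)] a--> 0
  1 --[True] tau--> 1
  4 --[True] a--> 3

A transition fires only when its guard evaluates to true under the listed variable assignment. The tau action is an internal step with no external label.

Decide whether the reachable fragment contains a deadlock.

Answer: DEADLOCK at state 3

Analysis:
R = {0,3,4}
  0: tau→4  [1 exit(s)]
  3: ∅  [no exit]
  4: a→3  b→4  [2 exit(s)]
witness 3: tau·a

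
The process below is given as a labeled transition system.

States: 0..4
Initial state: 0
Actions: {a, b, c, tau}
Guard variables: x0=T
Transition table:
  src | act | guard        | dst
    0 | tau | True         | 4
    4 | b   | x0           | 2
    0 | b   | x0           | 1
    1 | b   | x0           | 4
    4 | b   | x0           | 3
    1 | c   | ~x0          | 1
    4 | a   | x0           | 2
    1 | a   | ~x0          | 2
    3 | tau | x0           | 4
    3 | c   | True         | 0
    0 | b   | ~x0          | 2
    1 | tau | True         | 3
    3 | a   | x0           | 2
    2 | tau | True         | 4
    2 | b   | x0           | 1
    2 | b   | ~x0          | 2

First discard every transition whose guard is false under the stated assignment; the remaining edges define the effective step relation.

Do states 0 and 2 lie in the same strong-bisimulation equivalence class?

Bisimulation quotient by refinement:
  P[0] = {{0,1,2,3,4}}
  P[1] = {{0,1,2},{3},{4}}
  P[2] = {{0,2},{1},{3},{4}}
stable after 3 split(s): 4 block(s)
[0]={0,2}  [2]={0,2}

Answer: BISIMILAR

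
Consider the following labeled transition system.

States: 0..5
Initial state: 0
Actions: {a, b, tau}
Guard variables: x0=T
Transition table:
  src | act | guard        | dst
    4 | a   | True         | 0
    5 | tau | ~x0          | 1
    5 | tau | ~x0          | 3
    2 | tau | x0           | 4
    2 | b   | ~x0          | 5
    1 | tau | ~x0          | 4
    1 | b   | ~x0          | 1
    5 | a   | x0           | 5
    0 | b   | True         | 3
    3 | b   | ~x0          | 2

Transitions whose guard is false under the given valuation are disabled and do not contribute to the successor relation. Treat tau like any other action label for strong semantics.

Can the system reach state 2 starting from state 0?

Answer: UNREACHABLE

Working:
Guard filter leaves 4 enabled edge(s).
L0 = {0}
L1 = {3}  cumulative {0,3}
R = {0,3}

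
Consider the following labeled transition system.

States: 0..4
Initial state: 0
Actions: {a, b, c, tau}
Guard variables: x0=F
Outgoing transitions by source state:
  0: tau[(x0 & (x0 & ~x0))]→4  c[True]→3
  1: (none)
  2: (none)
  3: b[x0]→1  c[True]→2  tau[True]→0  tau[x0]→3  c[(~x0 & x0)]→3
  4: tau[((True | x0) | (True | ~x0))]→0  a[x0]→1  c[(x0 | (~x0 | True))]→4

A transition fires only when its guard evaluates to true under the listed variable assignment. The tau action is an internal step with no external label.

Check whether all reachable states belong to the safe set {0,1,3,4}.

Answer: INVARIANT VIOLATED at state 2

Working:
Safe = {0,1,3,4}
Reach set: {0,2,3}
  0: safe
  2: ✗ unsafe
  3: safe
counterexample path to 2: c·c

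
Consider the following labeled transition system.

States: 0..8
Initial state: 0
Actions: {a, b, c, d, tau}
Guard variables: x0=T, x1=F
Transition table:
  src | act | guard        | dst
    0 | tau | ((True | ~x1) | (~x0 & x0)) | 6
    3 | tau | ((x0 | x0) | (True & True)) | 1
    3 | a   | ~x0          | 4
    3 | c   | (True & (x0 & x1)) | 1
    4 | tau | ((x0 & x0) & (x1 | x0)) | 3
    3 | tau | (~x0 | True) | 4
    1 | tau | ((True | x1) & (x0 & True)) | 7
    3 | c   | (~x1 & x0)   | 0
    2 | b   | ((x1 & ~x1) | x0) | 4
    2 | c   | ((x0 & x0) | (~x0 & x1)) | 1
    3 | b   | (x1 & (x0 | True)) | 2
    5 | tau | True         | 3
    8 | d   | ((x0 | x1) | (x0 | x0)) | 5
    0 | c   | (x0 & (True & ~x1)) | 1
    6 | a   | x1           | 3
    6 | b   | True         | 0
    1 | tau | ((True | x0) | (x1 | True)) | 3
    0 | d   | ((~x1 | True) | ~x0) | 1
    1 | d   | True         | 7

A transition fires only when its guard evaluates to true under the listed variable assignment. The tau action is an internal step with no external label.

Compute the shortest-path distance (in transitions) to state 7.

BFS to 7:
  Layer 0: {0}
  Layer 1: {1,6}
  Layer 2: {3,7}
depth(7)=2, e.g. c·d

Answer: 2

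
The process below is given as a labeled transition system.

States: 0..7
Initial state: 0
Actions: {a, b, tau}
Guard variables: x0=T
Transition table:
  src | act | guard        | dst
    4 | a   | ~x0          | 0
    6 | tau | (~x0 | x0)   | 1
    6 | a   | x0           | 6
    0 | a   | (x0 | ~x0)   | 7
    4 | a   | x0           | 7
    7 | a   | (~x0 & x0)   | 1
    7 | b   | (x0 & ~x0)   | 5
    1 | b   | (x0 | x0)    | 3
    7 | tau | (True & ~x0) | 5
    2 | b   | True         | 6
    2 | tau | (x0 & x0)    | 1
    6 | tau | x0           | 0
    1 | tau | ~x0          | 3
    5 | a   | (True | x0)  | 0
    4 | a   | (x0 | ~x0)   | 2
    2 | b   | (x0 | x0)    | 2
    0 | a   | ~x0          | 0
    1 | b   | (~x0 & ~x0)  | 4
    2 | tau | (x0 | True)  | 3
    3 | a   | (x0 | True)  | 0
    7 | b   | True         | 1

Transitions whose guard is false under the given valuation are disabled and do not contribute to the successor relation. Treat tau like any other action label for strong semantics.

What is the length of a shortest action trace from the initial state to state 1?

Answer: 2

Trace:
BFS to 1:
  Layer 0: {0}
  Layer 1: {7}
  Layer 2: {1}
depth(1)=2, e.g. a·b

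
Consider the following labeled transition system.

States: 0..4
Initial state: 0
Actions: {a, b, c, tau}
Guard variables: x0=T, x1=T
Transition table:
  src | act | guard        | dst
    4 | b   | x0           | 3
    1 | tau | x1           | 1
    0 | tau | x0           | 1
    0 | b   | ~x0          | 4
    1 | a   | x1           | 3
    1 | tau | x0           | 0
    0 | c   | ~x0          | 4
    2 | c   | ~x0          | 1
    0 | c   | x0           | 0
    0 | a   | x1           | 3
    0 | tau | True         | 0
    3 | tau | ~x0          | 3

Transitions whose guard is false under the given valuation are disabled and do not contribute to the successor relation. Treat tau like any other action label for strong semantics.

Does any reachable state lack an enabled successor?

Reach set: {0,1,3}
  0: a→3  c→0  tau→0  tau→1  [4 exit(s)]
  1: a→3  tau→0  tau→1  [3 exit(s)]
  3: ∅  [STUCK]
Path to 3: a

Answer: DEADLOCK at state 3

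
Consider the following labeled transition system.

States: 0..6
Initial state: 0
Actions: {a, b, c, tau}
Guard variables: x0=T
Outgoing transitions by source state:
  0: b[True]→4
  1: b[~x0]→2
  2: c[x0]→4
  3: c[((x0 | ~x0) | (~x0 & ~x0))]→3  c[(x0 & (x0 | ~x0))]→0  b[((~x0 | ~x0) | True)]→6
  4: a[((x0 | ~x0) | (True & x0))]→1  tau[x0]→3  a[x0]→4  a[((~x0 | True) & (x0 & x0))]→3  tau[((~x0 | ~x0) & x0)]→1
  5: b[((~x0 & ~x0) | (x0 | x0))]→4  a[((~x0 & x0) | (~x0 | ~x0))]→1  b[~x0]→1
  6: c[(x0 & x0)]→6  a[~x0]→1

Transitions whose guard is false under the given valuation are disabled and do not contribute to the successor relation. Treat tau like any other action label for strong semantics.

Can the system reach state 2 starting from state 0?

11 transition(s) survive guard evaluation.
depth 0: {0}
depth 1: {4}  now seen {0,4}
depth 2: {1,3}  now seen {0,1,3,4}
depth 3: {6}  now seen {0,1,3,4,6}
R = {0,1,3,4,6}

Answer: UNREACHABLE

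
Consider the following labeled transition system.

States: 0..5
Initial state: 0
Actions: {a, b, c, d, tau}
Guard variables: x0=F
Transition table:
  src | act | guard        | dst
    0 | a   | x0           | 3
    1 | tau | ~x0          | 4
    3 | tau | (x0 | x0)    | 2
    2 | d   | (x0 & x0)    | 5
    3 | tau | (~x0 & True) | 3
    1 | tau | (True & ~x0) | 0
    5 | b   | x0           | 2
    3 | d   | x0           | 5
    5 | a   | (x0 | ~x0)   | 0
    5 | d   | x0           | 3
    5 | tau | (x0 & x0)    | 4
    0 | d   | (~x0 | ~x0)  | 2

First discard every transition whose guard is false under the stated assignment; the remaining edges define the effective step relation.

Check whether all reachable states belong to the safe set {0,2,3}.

Allowed set {0,2,3}
Reach set: {0,2}
  0: safe
  2: safe

Answer: INVARIANT HOLDS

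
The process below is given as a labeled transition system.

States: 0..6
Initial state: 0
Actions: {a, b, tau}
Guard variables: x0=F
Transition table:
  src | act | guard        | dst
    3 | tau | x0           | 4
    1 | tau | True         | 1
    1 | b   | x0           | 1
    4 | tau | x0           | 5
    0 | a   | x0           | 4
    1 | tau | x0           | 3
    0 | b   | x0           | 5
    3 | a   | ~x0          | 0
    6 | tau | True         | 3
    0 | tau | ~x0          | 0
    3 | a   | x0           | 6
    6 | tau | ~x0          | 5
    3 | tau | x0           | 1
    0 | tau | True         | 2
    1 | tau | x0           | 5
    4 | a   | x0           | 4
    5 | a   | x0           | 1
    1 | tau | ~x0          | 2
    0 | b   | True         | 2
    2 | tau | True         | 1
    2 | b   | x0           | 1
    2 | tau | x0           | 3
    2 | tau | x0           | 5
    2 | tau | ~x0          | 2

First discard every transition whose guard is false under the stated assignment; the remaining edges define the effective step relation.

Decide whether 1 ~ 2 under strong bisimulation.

Answer: BISIMILAR

Trace:
Bisimulation quotient by refinement:
  round 0: {{0,1,2,3,4,5,6}}
  round 1: {{0},{1,2,6},{3},{4,5}}
  round 2: {{0},{1,2},{3},{4,5},{6}}
Fixed point at round 3; 5 class(es).
class of 1: {1,2}; class of 2: {1,2}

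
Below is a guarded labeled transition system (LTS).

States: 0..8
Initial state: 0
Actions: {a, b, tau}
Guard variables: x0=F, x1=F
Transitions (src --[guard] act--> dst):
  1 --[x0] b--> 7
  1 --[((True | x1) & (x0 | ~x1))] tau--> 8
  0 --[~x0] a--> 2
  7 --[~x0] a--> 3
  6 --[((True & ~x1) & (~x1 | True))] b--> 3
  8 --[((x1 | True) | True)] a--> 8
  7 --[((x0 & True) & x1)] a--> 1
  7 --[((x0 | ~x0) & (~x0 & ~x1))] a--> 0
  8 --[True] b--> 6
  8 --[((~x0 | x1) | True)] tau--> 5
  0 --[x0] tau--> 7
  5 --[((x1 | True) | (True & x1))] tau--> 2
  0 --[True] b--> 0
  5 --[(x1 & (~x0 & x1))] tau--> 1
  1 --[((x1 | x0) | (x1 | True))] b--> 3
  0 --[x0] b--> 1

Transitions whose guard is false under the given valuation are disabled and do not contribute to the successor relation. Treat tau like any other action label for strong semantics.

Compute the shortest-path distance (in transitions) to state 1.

Layered search for 1:
  Layer 0: {0}
  Layer 1: {2}
1 never appears.

Answer: UNREACHABLE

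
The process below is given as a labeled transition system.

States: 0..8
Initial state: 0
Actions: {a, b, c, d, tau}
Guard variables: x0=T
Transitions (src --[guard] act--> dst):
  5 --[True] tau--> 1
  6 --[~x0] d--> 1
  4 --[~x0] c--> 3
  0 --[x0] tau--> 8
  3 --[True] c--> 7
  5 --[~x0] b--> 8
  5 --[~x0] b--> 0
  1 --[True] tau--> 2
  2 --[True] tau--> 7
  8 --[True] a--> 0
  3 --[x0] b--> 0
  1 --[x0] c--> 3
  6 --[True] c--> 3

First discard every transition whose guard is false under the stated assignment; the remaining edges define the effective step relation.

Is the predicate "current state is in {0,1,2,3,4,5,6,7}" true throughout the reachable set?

Answer: INVARIANT VIOLATED at state 8

Trace:
Safe = {0,1,2,3,4,5,6,7}
Reachable = {0,8}
  0: ✓
  8: VIOLATES
counterexample path to 8: tau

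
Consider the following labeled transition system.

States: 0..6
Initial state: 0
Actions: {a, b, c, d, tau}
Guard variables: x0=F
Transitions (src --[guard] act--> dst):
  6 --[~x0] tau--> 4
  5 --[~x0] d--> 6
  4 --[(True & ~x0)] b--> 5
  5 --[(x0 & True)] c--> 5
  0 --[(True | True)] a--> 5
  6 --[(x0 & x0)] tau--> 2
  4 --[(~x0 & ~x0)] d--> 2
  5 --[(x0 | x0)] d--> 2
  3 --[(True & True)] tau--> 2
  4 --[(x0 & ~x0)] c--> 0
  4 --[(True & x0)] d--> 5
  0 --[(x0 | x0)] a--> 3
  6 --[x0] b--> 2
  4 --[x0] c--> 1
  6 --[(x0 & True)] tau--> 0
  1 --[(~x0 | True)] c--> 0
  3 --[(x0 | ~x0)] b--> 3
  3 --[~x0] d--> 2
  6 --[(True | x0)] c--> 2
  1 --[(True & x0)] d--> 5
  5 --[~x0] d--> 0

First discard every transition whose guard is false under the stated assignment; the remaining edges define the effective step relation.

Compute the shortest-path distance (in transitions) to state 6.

Breadth-first toward 6:
  L0 = {0}
  L1 = {5}
  L2 = {6}
6 enters at depth 2; path a·d

Answer: 2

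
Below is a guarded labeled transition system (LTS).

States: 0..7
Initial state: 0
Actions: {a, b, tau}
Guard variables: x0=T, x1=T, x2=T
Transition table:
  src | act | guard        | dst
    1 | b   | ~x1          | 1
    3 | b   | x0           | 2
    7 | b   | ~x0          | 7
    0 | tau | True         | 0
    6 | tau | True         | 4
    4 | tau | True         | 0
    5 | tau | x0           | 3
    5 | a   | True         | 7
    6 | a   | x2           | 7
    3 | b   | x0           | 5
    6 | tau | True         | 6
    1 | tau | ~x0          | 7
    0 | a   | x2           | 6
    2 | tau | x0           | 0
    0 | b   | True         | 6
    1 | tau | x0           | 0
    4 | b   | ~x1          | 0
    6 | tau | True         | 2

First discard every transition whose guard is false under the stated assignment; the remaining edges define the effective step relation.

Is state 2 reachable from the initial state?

After dropping false guards: 14 live edges.
depth 0: {0}
depth 1: {6}  now seen {0,6}
depth 2: {2,4,7}  now seen {0,2,4,6,7}
Reach set: {0,2,4,6,7}
witness 2: a·tau

Answer: REACHABLE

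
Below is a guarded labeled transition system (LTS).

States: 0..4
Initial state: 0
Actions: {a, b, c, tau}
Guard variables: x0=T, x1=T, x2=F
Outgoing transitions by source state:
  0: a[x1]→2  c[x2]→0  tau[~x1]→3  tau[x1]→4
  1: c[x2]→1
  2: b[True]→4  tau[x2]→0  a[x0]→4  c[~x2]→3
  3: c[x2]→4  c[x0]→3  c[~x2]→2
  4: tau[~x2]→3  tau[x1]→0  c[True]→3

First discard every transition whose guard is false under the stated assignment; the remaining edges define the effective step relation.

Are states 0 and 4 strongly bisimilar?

Compute ~ classes (split until stable):
  round 0: {{0,1,2,3,4}}
  round 1: {{0},{1},{2},{3},{4}}
stable after 2 split(s): 5 block(s)
class of 0: {0}; class of 4: {4}

Answer: NOT BISIMILAR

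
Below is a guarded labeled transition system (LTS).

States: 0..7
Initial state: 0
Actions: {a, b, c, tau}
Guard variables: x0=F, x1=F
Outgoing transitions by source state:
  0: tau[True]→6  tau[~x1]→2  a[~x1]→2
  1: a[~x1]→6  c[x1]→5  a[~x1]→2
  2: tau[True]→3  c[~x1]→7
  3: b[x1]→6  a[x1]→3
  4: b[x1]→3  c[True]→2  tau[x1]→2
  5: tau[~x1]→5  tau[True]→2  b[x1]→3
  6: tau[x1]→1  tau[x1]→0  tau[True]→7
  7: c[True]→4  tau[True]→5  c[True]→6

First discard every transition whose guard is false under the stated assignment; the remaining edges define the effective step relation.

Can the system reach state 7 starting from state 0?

Guard filter leaves 14 enabled edge(s).
depth 0: {0}
depth 1: {2,6}  cumulative {0,2,6}
depth 2: {3,7}  cumulative {0,2,3,6,7}
depth 3: {4,5}  cumulative {0,2,3,4,5,6,7}
Reach set: {0,2,3,4,5,6,7}
Path to 7: tau·c

Answer: REACHABLE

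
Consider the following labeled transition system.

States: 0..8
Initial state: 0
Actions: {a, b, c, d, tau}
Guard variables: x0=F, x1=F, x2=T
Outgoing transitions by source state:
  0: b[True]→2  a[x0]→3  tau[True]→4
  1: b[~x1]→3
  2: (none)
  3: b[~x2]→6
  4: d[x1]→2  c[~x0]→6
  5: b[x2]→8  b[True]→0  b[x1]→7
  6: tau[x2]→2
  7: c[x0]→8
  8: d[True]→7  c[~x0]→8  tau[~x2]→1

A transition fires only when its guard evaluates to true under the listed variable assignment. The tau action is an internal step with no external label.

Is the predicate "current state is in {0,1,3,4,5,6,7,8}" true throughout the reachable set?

Allowed set {0,1,3,4,5,6,7,8}
Reachable = {0,2,4,6}
  0: ✓
  2: VIOLATES
  4: ✓
  6: ✓
witness against invariant: b → 2

Answer: INVARIANT VIOLATED at state 2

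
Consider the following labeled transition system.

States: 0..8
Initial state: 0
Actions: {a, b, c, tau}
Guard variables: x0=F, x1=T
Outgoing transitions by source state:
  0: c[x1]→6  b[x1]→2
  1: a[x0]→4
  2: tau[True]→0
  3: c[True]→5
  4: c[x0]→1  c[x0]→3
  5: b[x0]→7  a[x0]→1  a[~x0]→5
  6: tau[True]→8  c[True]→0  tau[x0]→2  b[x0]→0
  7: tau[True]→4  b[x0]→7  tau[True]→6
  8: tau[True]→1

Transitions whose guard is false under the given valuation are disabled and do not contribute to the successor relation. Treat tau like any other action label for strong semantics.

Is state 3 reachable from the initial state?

10 transition(s) survive guard evaluation.
L0 = {0}
L1 = {2,6}  cumulative {0,2,6}
L2 = {8}  cumulative {0,2,6,8}
L3 = {1}  cumulative {0,1,2,6,8}
Reach set: {0,1,2,6,8}

Answer: UNREACHABLE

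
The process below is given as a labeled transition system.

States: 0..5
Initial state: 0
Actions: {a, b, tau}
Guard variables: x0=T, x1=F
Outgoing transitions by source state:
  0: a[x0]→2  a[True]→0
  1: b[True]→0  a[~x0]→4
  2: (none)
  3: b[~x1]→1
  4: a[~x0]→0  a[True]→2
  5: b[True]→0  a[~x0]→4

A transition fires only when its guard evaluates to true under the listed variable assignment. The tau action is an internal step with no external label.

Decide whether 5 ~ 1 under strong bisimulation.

Answer: BISIMILAR

Trace:
Refine partition for ~:
  π0 = {{0,1,2,3,4,5}}
  π1 = {{0,4},{1,3,5},{2}}
  π2 = {{0},{1,5},{2},{3},{4}}
Fixed point at round 3; 5 class(es).
class of 5: {1,5}; class of 1: {1,5}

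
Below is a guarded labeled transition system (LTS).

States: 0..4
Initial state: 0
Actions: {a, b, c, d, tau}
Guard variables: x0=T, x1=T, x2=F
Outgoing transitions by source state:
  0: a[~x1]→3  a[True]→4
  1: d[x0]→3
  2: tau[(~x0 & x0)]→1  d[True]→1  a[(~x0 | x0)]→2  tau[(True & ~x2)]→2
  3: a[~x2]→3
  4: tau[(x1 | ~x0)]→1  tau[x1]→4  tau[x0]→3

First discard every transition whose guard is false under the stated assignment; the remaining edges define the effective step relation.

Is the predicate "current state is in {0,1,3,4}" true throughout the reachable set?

Answer: INVARIANT HOLDS

Analysis:
Safe = {0,1,3,4}
Reach set: {0,1,3,4}
  0: safe
  1: safe
  3: safe
  4: safe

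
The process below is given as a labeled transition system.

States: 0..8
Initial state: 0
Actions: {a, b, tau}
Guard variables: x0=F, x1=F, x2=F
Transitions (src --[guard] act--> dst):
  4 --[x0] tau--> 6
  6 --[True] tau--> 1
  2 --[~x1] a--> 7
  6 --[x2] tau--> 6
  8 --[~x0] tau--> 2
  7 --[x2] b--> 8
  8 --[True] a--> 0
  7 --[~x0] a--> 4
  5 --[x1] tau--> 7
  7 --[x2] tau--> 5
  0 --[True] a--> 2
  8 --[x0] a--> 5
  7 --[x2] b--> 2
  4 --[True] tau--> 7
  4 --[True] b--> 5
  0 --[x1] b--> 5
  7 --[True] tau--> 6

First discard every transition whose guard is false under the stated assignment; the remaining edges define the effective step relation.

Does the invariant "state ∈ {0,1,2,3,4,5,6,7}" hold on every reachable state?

Answer: INVARIANT HOLDS

Working:
Inv-set: {0,1,2,3,4,5,6,7}
Reach set: {0,1,2,4,5,6,7}
  0: safe
  1: safe
  2: safe
  4: safe
  5: safe
  6: safe
  7: safe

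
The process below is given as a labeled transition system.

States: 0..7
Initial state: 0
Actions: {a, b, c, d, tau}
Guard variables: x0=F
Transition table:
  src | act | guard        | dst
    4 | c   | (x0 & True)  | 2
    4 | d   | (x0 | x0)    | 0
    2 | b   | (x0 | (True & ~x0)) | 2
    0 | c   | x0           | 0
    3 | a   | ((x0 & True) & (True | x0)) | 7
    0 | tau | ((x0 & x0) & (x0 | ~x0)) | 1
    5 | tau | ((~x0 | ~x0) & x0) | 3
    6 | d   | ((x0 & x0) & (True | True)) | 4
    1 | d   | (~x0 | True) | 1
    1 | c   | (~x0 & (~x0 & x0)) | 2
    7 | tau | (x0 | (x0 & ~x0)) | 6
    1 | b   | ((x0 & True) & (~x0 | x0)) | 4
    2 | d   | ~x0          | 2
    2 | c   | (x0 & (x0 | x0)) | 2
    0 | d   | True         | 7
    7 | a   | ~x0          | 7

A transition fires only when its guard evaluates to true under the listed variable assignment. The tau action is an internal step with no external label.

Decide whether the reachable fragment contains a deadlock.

R = {0,7}
  0: d→7  [1 exit(s)]
  7: a→7  [1 exit(s)]

Answer: DEADLOCK-FREE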